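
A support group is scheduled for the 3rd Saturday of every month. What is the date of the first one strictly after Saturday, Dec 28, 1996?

Dec 1996 starts on a Sunday; its first Saturday is the 7th, so the 3rd Saturday is the 21st — Dec 21, 1996.
That is not after Dec 28, 1996, so look at Jan 1997.
Jan 1997 starts on a Wednesday; its first Saturday is the 4th, so the 3rd Saturday is the 18th — Jan 18, 1997.

Jan 18, 1997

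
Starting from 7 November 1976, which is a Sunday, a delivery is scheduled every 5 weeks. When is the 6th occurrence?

The 6th occurrence is 5 intervals after the first: 5 × 35 = 175 days after 7 November 1976.
November has 30 days — 23 days to the end of November leaves 152.
December has 31 days (121 left).
January has 31 days (90 left).
February has 28 days (62 left).
March has 31 days (31 left).
April has 30 days (1 left).
1 day into May → 1 May 1977.

1 May 1977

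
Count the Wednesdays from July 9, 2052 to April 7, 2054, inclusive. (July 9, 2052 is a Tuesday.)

91

July 9, 2052 is a Tuesday; the first Wednesday on or after it is July 10, 2052 (1 day later).
From July 10, 2052 to April 7, 2054: 174 + 365 + 97 = 636 days (rest of 2052, 2053, to April 7, 2054 in 2054).
636 ÷ 7 = 90 full weeks with remainder 6, so 90 more Wednesdays after the first → 91.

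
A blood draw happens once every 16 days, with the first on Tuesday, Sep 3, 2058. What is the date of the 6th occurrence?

The 6th occurrence is 5 intervals after the first: 5 × 16 = 80 days after Sep 3, 2058.
Sep has 30 days — 27 days to the end of Sep leaves 53.
Oct has 31 days (22 left).
22 days into Nov → Nov 22, 2058.

Nov 22, 2058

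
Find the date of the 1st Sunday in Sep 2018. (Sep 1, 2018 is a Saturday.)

Sep 2, 2018

Sep 2018 begins on a Saturday, so the first Sunday is Sep 2 (1 day later).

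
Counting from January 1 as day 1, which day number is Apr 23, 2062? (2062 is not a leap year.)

Days in months before Apr: 31 + 28 + 31 = 90.
Plus 23 days into Apr → day 113.

113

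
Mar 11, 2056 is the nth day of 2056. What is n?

71

Days in months before Mar: 31 + 29 = 60.
Plus 11 days into Mar → day 71.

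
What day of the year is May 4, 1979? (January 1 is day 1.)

124

Days in months before May: 31 + 28 + 31 + 30 = 120.
Plus 4 days into May → day 124.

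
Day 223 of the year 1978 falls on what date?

August 11, 1978

January has 31 days (223 − 31 = 192 remain).
February has 28 days (192 − 28 = 164 remain).
March has 31 days (164 − 31 = 133 remain).
April has 30 days (133 − 30 = 103 remain).
May has 31 days (103 − 31 = 72 remain).
June has 30 days (72 − 30 = 42 remain).
July has 31 days (42 − 31 = 11 remain).
11 into August → August 11.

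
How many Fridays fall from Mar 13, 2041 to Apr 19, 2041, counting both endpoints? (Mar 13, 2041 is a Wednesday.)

6

Mar 13, 2041 is a Wednesday; the first Friday on or after it is Mar 15, 2041 (2 days later).
From Mar 15, 2041 to Apr 19, 2041: 16 + 19 = 35 days (rest of Mar, Apr).
35 ÷ 7 = 5 full weeks with remainder 0, so 5 more Fridays after the first → 6.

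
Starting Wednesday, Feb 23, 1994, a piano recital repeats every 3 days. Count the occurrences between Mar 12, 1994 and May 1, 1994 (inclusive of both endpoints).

Occurrences land 3·i days after Feb 23, 1994 for i = 0, 1, 2, …
Mar 12, 1994 is 17 days after the start; 17 ÷ 3 = 5 remainder 2; since the remainder is 2, round up to i = 6. First occurrence in the window: #7 on Mar 13, 1994 (6×3 = 18 days in).
May 1, 1994 is 67 days after the start; 67 ÷ 3 = 22 remainder 1. Last occurrence in the window: #23 on Apr 30, 1994.
Occurrences #7 through #23: 17 in total.

17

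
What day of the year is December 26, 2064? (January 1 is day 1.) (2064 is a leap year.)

361

Days in months before December: 31 + 29 + 31 + 30 + 31 + 30 + 31 + 31 + 30 + 31 + 30 = 335.
Plus 26 days into December → day 361.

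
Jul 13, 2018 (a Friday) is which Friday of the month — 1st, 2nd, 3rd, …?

Day 13 falls in week ⌈13/7⌉ of the month.
Days 1–7 hold the 1st Friday, 8–14 the 2nd, 15–21 the 3rd, 22–28 the 4th, 29–31 the 5th.
13 is in the range for the 2nd.

2nd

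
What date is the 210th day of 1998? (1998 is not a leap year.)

January has 31 days (210 − 31 = 179 remain).
February has 28 days (179 − 28 = 151 remain).
March has 31 days (151 − 31 = 120 remain).
April has 30 days (120 − 30 = 90 remain).
May has 31 days (90 − 31 = 59 remain).
June has 30 days (59 − 30 = 29 remain).
29 into July → July 29.

July 29, 1998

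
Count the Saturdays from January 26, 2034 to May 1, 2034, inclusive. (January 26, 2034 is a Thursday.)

January 26, 2034 is a Thursday; the first Saturday on or after it is January 28, 2034 (2 days later).
From January 28, 2034 to May 1, 2034: 3 + 28 + 31 + 30 + 1 = 93 days (rest of January, February, March, April, May).
93 ÷ 7 = 13 full weeks with remainder 2, so 13 more Saturdays after the first → 14.

14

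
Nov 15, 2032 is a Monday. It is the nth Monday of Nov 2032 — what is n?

Day 15 falls in week ⌈15/7⌉ of the month.
Days 1–7 hold the 1st Monday, 8–14 the 2nd, 15–21 the 3rd, 22–28 the 4th, 29–31 the 5th.
15 is in the range for the 3rd.

3rd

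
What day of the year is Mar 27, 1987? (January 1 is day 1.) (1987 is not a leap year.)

86

Days in months before Mar: 31 + 28 = 59.
Plus 27 days into Mar → day 86.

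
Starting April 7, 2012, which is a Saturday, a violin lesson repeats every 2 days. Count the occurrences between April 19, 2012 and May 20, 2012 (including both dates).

16

Occurrences land 2·i days after April 7, 2012 for i = 0, 1, 2, …
April 19, 2012 is 12 days after the start; 12 ÷ 2 = 6 remainder 0. First occurrence in the window: #7 on April 19, 2012 (6×2 = 12 days in).
May 20, 2012 is 43 days after the start; 43 ÷ 2 = 21 remainder 1. Last occurrence in the window: #22 on May 19, 2012.
Occurrences #7 through #22: 16 in total.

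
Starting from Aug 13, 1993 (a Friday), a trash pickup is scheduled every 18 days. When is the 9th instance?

Jan 4, 1994

The 9th occurrence is 8 intervals after the first: 8 × 18 = 144 days after Aug 13, 1993.
Aug has 31 days — 18 days to the end of Aug leaves 126.
Sep has 30 days (96 left).
Oct has 31 days (65 left).
Nov has 30 days (35 left).
Dec has 31 days (4 left).
4 days into Jan → Jan 4, 1994.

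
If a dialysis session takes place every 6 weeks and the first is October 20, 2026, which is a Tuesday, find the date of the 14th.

April 18, 2028

The 14th occurrence is 13 intervals after the first: 13 × 42 = 546 days after October 20, 2026.
October has 31 days — 11 days to the end of October leaves 535.
From end of October to end of 2026 is 61 days (474 left).
2027 has 365 days (109 left).
January has 31 days (78 left).
February has 29 days (49 left).
March has 31 days (18 left).
18 days into April → April 18, 2028.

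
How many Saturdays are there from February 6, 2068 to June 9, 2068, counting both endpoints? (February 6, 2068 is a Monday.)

18

February 6, 2068 is a Monday; the first Saturday on or after it is February 11, 2068 (5 days later).
From February 11, 2068 to June 9, 2068: 18 + 31 + 30 + 31 + 9 = 119 days (rest of February, March, April, May, June).
119 ÷ 7 = 17 full weeks with remainder 0, so 17 more Saturdays after the first → 18.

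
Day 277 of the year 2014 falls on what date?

2014-10-04

January has 31 days (277 − 31 = 246 remain).
February has 28 days (246 − 28 = 218 remain).
March has 31 days (218 − 31 = 187 remain).
April has 30 days (187 − 30 = 157 remain).
May has 31 days (157 − 31 = 126 remain).
June has 30 days (126 − 30 = 96 remain).
July has 31 days (96 − 31 = 65 remain).
August has 31 days (65 − 31 = 34 remain).
September has 30 days (34 − 30 = 4 remain).
4 into October → October 4.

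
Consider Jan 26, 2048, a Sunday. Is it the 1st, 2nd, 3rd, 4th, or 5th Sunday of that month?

Day 26 falls in week ⌈26/7⌉ of the month.
Days 1–7 hold the 1st Sunday, 8–14 the 2nd, 15–21 the 3rd, 22–28 the 4th, 29–31 the 5th.
26 is in the range for the 4th.

4th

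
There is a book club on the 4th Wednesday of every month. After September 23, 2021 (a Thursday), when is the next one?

September 2021 starts on a Wednesday; its first Wednesday is the 1st, so the 4th Wednesday is the 22nd — September 22, 2021.
That is not after September 23, 2021, so look at October 2021.
October 2021 starts on a Friday; its first Wednesday is the 6th, so the 4th Wednesday is the 27th — October 27, 2021.

October 27, 2021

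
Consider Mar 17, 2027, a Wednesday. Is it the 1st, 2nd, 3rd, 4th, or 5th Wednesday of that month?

Day 17 falls in week ⌈17/7⌉ of the month.
Days 1–7 hold the 1st Wednesday, 8–14 the 2nd, 15–21 the 3rd, 22–28 the 4th, 29–31 the 5th.
17 is in the range for the 3rd.

3rd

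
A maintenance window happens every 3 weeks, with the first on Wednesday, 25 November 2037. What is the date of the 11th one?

23 June 2038

The 11th occurrence is 10 intervals after the first: 10 × 21 = 210 days after 25 November 2037.
November has 30 days — 5 days to the end of November leaves 205.
December has 31 days (174 left).
January has 31 days (143 left).
February has 28 days (115 left).
March has 31 days (84 left).
April has 30 days (54 left).
May has 31 days (23 left).
23 days into June → 23 June 2038.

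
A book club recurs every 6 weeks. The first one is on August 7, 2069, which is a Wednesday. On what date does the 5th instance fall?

The 5th occurrence is 4 intervals after the first: 4 × 42 = 168 days after August 7, 2069.
August has 31 days — 24 days to the end of August leaves 144.
September has 30 days (114 left).
October has 31 days (83 left).
November has 30 days (53 left).
December has 31 days (22 left).
22 days into January → January 22, 2070.

January 22, 2070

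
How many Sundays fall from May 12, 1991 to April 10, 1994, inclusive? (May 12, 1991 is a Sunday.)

153

May 12, 1991 is a Sunday; the first Sunday on or after it is May 12, 1991.
From May 12, 1991 to April 10, 1994: 233 + 366 + 365 + 100 = 1064 days (rest of 1991, 1992, 1993, to April 10, 1994 in 1994).
1064 ÷ 7 = 152 full weeks with remainder 0, so 152 more Sundays after the first → 153.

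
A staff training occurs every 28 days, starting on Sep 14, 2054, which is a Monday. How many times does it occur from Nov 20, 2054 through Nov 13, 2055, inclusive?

Occurrences land 28·i days after Sep 14, 2054 for i = 0, 1, 2, …
Nov 20, 2054 is 67 days after the start; 67 ÷ 28 = 2 remainder 11; since the remainder is 11, round up to i = 3. First occurrence in the window: #4 on Dec 7, 2054 (3×28 = 84 days in).
Nov 13, 2055 is 425 days after the start; 425 ÷ 28 = 15 remainder 5. Last occurrence in the window: #16 on Nov 8, 2055.
Occurrences #4 through #16: 13 in total.

13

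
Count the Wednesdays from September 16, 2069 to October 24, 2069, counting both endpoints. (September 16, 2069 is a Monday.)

September 16, 2069 is a Monday; the first Wednesday on or after it is September 18, 2069 (2 days later).
From September 18, 2069 to October 24, 2069: 12 + 24 = 36 days (rest of September, October).
36 ÷ 7 = 5 full weeks with remainder 1, so 5 more Wednesdays after the first → 6.

6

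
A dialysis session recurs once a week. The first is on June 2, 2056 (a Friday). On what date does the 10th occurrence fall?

The 10th occurrence is 9 intervals after the first: 9 × 7 = 63 days after June 2, 2056.
June has 30 days — 28 days to the end of June leaves 35.
July has 31 days (4 left).
4 days into August → August 4, 2056.

August 4, 2056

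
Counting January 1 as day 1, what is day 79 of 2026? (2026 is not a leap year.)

Jan has 31 days (79 − 31 = 48 remain).
Feb has 28 days (48 − 28 = 20 remain).
20 into Mar → Mar 20.

Mar 20, 2026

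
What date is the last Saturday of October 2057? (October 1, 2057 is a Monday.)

October 27, 2057

October 2057 begins on a Monday, so the first Saturday is October 6 (5 days later).
October 2057 has 31 days. Adding weeks: 6, 13, 20, 27 — the last one ≤ 31 is the 27th.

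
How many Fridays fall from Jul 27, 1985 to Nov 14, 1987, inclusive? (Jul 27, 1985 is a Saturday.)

Jul 27, 1985 is a Saturday; the first Friday on or after it is Aug 2, 1985 (6 days later).
From Aug 2, 1985 to Nov 14, 1987: 151 + 365 + 318 = 834 days (rest of 1985, 1986, to Nov 14, 1987 in 1987).
834 ÷ 7 = 119 full weeks with remainder 1, so 119 more Fridays after the first → 120.

120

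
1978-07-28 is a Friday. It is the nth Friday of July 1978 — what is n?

4th

Day 28 falls in week ⌈28/7⌉ of the month.
Days 1–7 hold the 1st Friday, 8–14 the 2nd, 15–21 the 3rd, 22–28 the 4th, 29–31 the 5th.
28 is in the range for the 4th.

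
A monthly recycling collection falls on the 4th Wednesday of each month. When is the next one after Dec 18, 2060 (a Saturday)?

Dec 22, 2060

Dec 2060 starts on a Wednesday; its first Wednesday is the 1st, so the 4th Wednesday is the 22nd — Dec 22, 2060.
Dec 22, 2060 is after Dec 18, 2060, so that is the next one.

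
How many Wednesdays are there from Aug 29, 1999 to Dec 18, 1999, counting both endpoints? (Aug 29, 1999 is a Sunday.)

16

Aug 29, 1999 is a Sunday; the first Wednesday on or after it is Sep 1, 1999 (3 days later).
From Sep 1, 1999 to Dec 18, 1999: 29 + 31 + 30 + 18 = 108 days (rest of Sep, Oct, Nov, Dec).
108 ÷ 7 = 15 full weeks with remainder 3, so 15 more Wednesdays after the first → 16.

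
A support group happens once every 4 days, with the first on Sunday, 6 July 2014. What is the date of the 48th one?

The 48th occurrence is 47 intervals after the first: 47 × 4 = 188 days after 6 July 2014.
July has 31 days — 25 days to the end of July leaves 163.
August has 31 days (132 left).
September has 30 days (102 left).
October has 31 days (71 left).
November has 30 days (41 left).
December has 31 days (10 left).
10 days into January → 10 January 2015.

10 January 2015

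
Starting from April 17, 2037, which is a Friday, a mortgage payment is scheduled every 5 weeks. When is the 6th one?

The 6th occurrence is 5 intervals after the first: 5 × 35 = 175 days after April 17, 2037.
April has 30 days — 13 days to the end of April leaves 162.
May has 31 days (131 left).
June has 30 days (101 left).
July has 31 days (70 left).
August has 31 days (39 left).
September has 30 days (9 left).
9 days into October → October 9, 2037.

October 9, 2037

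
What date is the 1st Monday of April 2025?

7 April 2025

The first Monday of April 2025 is April 7.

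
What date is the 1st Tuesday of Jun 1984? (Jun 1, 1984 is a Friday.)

Jun 1984 begins on a Friday, so the first Tuesday is Jun 5 (4 days later).

Jun 5, 1984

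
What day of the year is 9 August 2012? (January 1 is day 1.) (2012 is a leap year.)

Days in months before August: 31 + 29 + 31 + 30 + 31 + 30 + 31 = 213.
Plus 9 days into August → day 222.

222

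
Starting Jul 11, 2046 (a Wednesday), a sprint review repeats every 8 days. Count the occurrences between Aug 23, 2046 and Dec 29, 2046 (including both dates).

16

Occurrences land 8·i days after Jul 11, 2046 for i = 0, 1, 2, …
Aug 23, 2046 is 43 days after the start; 43 ÷ 8 = 5 remainder 3; since the remainder is 3, round up to i = 6. First occurrence in the window: #7 on Aug 28, 2046 (6×8 = 48 days in).
Dec 29, 2046 is 171 days after the start; 171 ÷ 8 = 21 remainder 3. Last occurrence in the window: #22 on Dec 26, 2046.
Occurrences #7 through #22: 16 in total.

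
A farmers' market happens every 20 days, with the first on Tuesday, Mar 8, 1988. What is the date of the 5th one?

May 27, 1988

The 5th occurrence is 4 intervals after the first: 4 × 20 = 80 days after Mar 8, 1988.
Mar has 31 days — 23 days to the end of Mar leaves 57.
Apr has 30 days (27 left).
27 days into May → May 27, 1988.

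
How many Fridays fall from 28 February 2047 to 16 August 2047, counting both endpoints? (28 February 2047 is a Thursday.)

25

28 February 2047 is a Thursday; the first Friday on or after it is 1 March 2047 (1 day later).
From 1 March 2047 to 16 August 2047: 30 + 30 + 31 + 30 + 31 + 16 = 168 days (rest of March, April, May, June, July, August).
168 ÷ 7 = 24 full weeks with remainder 0, so 24 more Fridays after the first → 25.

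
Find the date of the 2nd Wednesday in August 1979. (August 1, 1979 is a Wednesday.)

August 8, 1979

August 1979 begins on a Wednesday, so the first Wednesday is August 1.
The 2nd Wednesday is 1 weeks later: 1 + 7 = 8.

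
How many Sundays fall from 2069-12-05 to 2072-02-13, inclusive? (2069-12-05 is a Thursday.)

2069-12-05 is a Thursday; the first Sunday on or after it is 2069-12-08 (3 days later).
From 2069-12-08 to 2072-02-13: 23 + 365 + 365 + 44 = 797 days (rest of 2069, 2070, 2071, to 2072-02-13 in 2072).
797 ÷ 7 = 113 full weeks with remainder 6, so 113 more Sundays after the first → 114.

114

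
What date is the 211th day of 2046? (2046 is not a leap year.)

July 30, 2046

January has 31 days (211 − 31 = 180 remain).
February has 28 days (180 − 28 = 152 remain).
March has 31 days (152 − 31 = 121 remain).
April has 30 days (121 − 30 = 91 remain).
May has 31 days (91 − 31 = 60 remain).
June has 30 days (60 − 30 = 30 remain).
30 into July → July 30.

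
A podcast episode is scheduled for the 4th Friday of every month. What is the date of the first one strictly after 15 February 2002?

February 2002 starts on a Friday; its first Friday is the 1st, so the 4th Friday is the 22nd — 22 February 2002.
22 February 2002 is after 15 February 2002, so that is the next one.

22 February 2002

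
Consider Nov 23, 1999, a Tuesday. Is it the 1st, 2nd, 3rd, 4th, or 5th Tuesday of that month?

Day 23 falls in week ⌈23/7⌉ of the month.
Days 1–7 hold the 1st Tuesday, 8–14 the 2nd, 15–21 the 3rd, 22–28 the 4th, 29–31 the 5th.
23 is in the range for the 4th.

4th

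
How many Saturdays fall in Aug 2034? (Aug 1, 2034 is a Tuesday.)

4

Aug 1, 2034 is a Tuesday; the first Saturday on or after it is Aug 5, 2034 (4 days later).
From Aug 5, 2034 to Aug 31, 2034 is 31 − 5 = 26 days.
26 ÷ 7 = 3 full weeks with remainder 5, so 3 more Saturdays after the first → 4.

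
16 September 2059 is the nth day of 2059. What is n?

Days in months before September: 31 + 28 + 31 + 30 + 31 + 30 + 31 + 31 = 243.
Plus 16 days into September → day 259.

259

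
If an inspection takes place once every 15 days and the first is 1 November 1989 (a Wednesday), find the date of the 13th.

30 April 1990

The 13th occurrence is 12 intervals after the first: 12 × 15 = 180 days after 1 November 1989.
November has 30 days — 29 days to the end of November leaves 151.
December has 31 days (120 left).
January has 31 days (89 left).
February has 28 days (61 left).
March has 31 days (30 left).
30 days into April → 30 April 1990.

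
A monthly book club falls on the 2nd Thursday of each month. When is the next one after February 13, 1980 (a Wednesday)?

February 14, 1980

February 1980 starts on a Friday; its first Thursday is the 7th, so the 2nd Thursday is the 14th — February 14, 1980.
February 14, 1980 is after February 13, 1980, so that is the next one.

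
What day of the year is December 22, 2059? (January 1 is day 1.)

356

Days in months before December: 31 + 28 + 31 + 30 + 31 + 30 + 31 + 31 + 30 + 31 + 30 = 334.
Plus 22 days into December → day 356.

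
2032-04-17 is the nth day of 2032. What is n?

Days in months before April: 31 + 29 + 31 = 91.
Plus 17 days into April → day 108.

108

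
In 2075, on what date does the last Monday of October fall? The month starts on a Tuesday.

October 2075 begins on a Tuesday, so the first Monday is October 7 (6 days later).
October 2075 has 31 days. Adding weeks: 7, 14, 21, 28 — the last one ≤ 31 is the 28th.

28 October 2075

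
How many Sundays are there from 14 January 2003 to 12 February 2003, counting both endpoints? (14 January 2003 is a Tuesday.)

14 January 2003 is a Tuesday; the first Sunday on or after it is 19 January 2003 (5 days later).
From 19 January 2003 to 12 February 2003: 12 + 12 = 24 days (rest of January, February).
24 ÷ 7 = 3 full weeks with remainder 3, so 3 more Sundays after the first → 4.

4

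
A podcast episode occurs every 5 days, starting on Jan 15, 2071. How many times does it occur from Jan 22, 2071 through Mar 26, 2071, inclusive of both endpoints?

13

Occurrences land 5·i days after Jan 15, 2071 for i = 0, 1, 2, …
Jan 22, 2071 is 7 days after the start; 7 ÷ 5 = 1 remainder 2; since the remainder is 2, round up to i = 2. First occurrence in the window: #3 on Jan 25, 2071 (2×5 = 10 days in).
Mar 26, 2071 is 70 days after the start; 70 ÷ 5 = 14 remainder 0. Last occurrence in the window: #15 on Mar 26, 2071.
Occurrences #3 through #15: 13 in total.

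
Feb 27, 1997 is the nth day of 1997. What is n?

Days in months before Feb: 31 = 31.
Plus 27 days into Feb → day 58.

58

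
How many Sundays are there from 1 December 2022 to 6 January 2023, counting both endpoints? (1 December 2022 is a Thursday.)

5

1 December 2022 is a Thursday; the first Sunday on or after it is 4 December 2022 (3 days later).
From 4 December 2022 to 6 January 2023: 27 + 6 = 33 days (rest of December, January).
33 ÷ 7 = 4 full weeks with remainder 5, so 4 more Sundays after the first → 5.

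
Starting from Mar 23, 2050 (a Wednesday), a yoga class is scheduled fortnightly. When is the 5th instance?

May 18, 2050

The 5th occurrence is 4 intervals after the first: 4 × 14 = 56 days after Mar 23, 2050.
Mar has 31 days — 8 days to the end of Mar leaves 48.
Apr has 30 days (18 left).
18 days into May → May 18, 2050.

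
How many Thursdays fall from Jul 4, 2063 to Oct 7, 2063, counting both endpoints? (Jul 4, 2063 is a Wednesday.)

14

Jul 4, 2063 is a Wednesday; the first Thursday on or after it is Jul 5, 2063 (1 day later).
From Jul 5, 2063 to Oct 7, 2063: 26 + 31 + 30 + 7 = 94 days (rest of Jul, Aug, Sep, Oct).
94 ÷ 7 = 13 full weeks with remainder 3, so 13 more Thursdays after the first → 14.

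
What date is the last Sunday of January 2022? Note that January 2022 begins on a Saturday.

January 30, 2022

January 2022 begins on a Saturday, so the first Sunday is January 2 (1 day later).
January 2022 has 31 days. Adding weeks: 2, 9, 16, 23, 30 — the last one ≤ 31 is the 30th.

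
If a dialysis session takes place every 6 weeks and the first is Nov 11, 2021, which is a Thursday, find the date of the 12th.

The 12th occurrence is 11 intervals after the first: 11 × 42 = 462 days after Nov 11, 2021.
Nov has 30 days — 19 days to the end of Nov leaves 443.
From end of Nov to end of 2021 is 31 days (412 left).
2022 has 365 days (47 left).
Jan has 31 days (16 left).
16 days into Feb → Feb 16, 2023.

Feb 16, 2023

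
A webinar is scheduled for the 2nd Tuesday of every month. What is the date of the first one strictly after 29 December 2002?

December 2002 starts on a Sunday; its first Tuesday is the 3rd, so the 2nd Tuesday is the 10th — 10 December 2002.
That is not after 29 December 2002, so look at January 2003.
January 2003 starts on a Wednesday; its first Tuesday is the 7th, so the 2nd Tuesday is the 14th — 14 January 2003.

14 January 2003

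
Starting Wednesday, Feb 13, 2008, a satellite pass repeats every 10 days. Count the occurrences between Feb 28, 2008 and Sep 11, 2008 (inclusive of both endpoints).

20

Occurrences land 10·i days after Feb 13, 2008 for i = 0, 1, 2, …
Feb 28, 2008 is 15 days after the start; 15 ÷ 10 = 1 remainder 5; since the remainder is 5, round up to i = 2. First occurrence in the window: #3 on Mar 4, 2008 (2×10 = 20 days in).
Sep 11, 2008 is 211 days after the start; 211 ÷ 10 = 21 remainder 1. Last occurrence in the window: #22 on Sep 10, 2008.
Occurrences #3 through #22: 20 in total.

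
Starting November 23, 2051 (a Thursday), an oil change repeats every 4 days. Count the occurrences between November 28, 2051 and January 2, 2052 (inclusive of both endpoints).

9

Occurrences land 4·i days after November 23, 2051 for i = 0, 1, 2, …
November 28, 2051 is 5 days after the start; 5 ÷ 4 = 1 remainder 1; since the remainder is 1, round up to i = 2. First occurrence in the window: #3 on December 1, 2051 (2×4 = 8 days in).
January 2, 2052 is 40 days after the start; 40 ÷ 4 = 10 remainder 0. Last occurrence in the window: #11 on January 2, 2052.
Occurrences #3 through #11: 9 in total.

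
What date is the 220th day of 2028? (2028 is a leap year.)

Jan has 31 days (220 − 31 = 189 remain).
Feb has 29 days (189 − 29 = 160 remain).
Mar has 31 days (160 − 31 = 129 remain).
Apr has 30 days (129 − 30 = 99 remain).
May has 31 days (99 − 31 = 68 remain).
Jun has 30 days (68 − 30 = 38 remain).
Jul has 31 days (38 − 31 = 7 remain).
7 into Aug → Aug 7.

Aug 7, 2028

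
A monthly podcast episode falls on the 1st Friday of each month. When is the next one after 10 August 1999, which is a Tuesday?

August 1999 starts on a Sunday, so its 1st Friday is 6 August 1999 (5 days in).
That is not after 10 August 1999, so look at September 1999.
September 1999 starts on a Wednesday, so its 1st Friday is 3 September 1999 (2 days in).

3 September 1999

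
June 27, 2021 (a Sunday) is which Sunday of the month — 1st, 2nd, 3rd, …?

4th

Day 27 falls in week ⌈27/7⌉ of the month.
Days 1–7 hold the 1st Sunday, 8–14 the 2nd, 15–21 the 3rd, 22–28 the 4th, 29–31 the 5th.
27 is in the range for the 4th.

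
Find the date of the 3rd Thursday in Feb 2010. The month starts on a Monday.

Feb 2010 begins on a Monday, so the first Thursday is Feb 4 (3 days later).
The 3rd Thursday is 2 weeks later: 4 + 14 = 18.

Feb 18, 2010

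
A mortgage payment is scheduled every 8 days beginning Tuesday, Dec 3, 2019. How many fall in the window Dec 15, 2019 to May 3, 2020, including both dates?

Occurrences land 8·i days after Dec 3, 2019 for i = 0, 1, 2, …
Dec 15, 2019 is 12 days after the start; 12 ÷ 8 = 1 remainder 4; since the remainder is 4, round up to i = 2. First occurrence in the window: #3 on Dec 19, 2019 (2×8 = 16 days in).
May 3, 2020 is 152 days after the start; 152 ÷ 8 = 19 remainder 0. Last occurrence in the window: #20 on May 3, 2020.
Occurrences #3 through #20: 18 in total.

18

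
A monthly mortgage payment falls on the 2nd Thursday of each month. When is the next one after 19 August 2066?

August 2066 starts on a Sunday; its first Thursday is the 5th, so the 2nd Thursday is the 12th — 12 August 2066.
That is not after 19 August 2066, so look at September 2066.
September 2066 starts on a Wednesday; its first Thursday is the 2nd, so the 2nd Thursday is the 9th — 9 September 2066.

9 September 2066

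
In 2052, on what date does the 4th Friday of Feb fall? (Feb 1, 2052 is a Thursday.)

Feb 2052 begins on a Thursday, so the first Friday is Feb 2 (1 day later).
The 4th Friday is 3 weeks later: 2 + 21 = 23.

Feb 23, 2052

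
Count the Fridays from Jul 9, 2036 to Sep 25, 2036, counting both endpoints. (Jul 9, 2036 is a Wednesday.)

Jul 9, 2036 is a Wednesday; the first Friday on or after it is Jul 11, 2036 (2 days later).
From Jul 11, 2036 to Sep 25, 2036: 20 + 31 + 25 = 76 days (rest of Jul, Aug, Sep).
76 ÷ 7 = 10 full weeks with remainder 6, so 10 more Fridays after the first → 11.

11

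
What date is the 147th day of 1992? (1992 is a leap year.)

January has 31 days (147 − 31 = 116 remain).
February has 29 days (116 − 29 = 87 remain).
March has 31 days (87 − 31 = 56 remain).
April has 30 days (56 − 30 = 26 remain).
26 into May → May 26.

1992-05-26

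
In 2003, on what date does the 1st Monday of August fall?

The first Monday of August 2003 is August 4.

4 August 2003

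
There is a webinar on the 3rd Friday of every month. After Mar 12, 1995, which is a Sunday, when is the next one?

Mar 1995 starts on a Wednesday; its first Friday is the 3rd, so the 3rd Friday is the 17th — Mar 17, 1995.
Mar 17, 1995 is after Mar 12, 1995, so that is the next one.

Mar 17, 1995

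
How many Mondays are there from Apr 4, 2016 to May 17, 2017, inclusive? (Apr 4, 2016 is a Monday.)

Apr 4, 2016 is a Monday; the first Monday on or after it is Apr 4, 2016.
From Apr 4, 2016 to May 17, 2017: 271 + 137 = 408 days (rest of 2016, to May 17, 2017 in 2017).
408 ÷ 7 = 58 full weeks with remainder 2, so 58 more Mondays after the first → 59.

59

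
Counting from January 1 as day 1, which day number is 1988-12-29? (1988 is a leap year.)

Days in months before December: 31 + 29 + 31 + 30 + 31 + 30 + 31 + 31 + 30 + 31 + 30 = 335.
Plus 29 days into December → day 364.

364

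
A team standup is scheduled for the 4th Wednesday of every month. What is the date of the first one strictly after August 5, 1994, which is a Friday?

August 24, 1994

August 1994 starts on a Monday; its first Wednesday is the 3rd, so the 4th Wednesday is the 24th — August 24, 1994.
August 24, 1994 is after August 5, 1994, so that is the next one.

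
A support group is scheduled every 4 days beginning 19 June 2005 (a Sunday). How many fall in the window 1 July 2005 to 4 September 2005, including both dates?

Occurrences land 4·i days after 19 June 2005 for i = 0, 1, 2, …
1 July 2005 is 12 days after the start; 12 ÷ 4 = 3 remainder 0. First occurrence in the window: #4 on 1 July 2005 (3×4 = 12 days in).
4 September 2005 is 77 days after the start; 77 ÷ 4 = 19 remainder 1. Last occurrence in the window: #20 on 3 September 2005.
Occurrences #4 through #20: 17 in total.

17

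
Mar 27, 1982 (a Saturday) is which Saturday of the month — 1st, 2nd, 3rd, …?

4th

Day 27 falls in week ⌈27/7⌉ of the month.
Days 1–7 hold the 1st Saturday, 8–14 the 2nd, 15–21 the 3rd, 22–28 the 4th, 29–31 the 5th.
27 is in the range for the 4th.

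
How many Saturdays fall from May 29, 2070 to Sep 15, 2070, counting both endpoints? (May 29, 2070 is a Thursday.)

May 29, 2070 is a Thursday; the first Saturday on or after it is May 31, 2070 (2 days later).
From May 31, 2070 to Sep 15, 2070: 0 + 30 + 31 + 31 + 15 = 107 days (rest of May, Jun, Jul, Aug, Sep).
107 ÷ 7 = 15 full weeks with remainder 2, so 15 more Saturdays after the first → 16.

16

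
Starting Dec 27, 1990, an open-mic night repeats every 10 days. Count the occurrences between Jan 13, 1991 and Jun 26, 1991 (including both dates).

17

Occurrences land 10·i days after Dec 27, 1990 for i = 0, 1, 2, …
Jan 13, 1991 is 17 days after the start; 17 ÷ 10 = 1 remainder 7; since the remainder is 7, round up to i = 2. First occurrence in the window: #3 on Jan 16, 1991 (2×10 = 20 days in).
Jun 26, 1991 is 181 days after the start; 181 ÷ 10 = 18 remainder 1. Last occurrence in the window: #19 on Jun 25, 1991.
Occurrences #3 through #19: 17 in total.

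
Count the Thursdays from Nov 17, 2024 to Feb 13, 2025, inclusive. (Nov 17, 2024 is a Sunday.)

Nov 17, 2024 is a Sunday; the first Thursday on or after it is Nov 21, 2024 (4 days later).
From Nov 21, 2024 to Feb 13, 2025: 9 + 31 + 31 + 13 = 84 days (rest of Nov, Dec, Jan, Feb).
84 ÷ 7 = 12 full weeks with remainder 0, so 12 more Thursdays after the first → 13.

13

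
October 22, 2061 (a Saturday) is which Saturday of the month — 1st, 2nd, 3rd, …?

4th

Day 22 falls in week ⌈22/7⌉ of the month.
Days 1–7 hold the 1st Saturday, 8–14 the 2nd, 15–21 the 3rd, 22–28 the 4th, 29–31 the 5th.
22 is in the range for the 4th.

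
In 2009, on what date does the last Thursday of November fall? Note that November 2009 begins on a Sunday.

November 26, 2009

November 2009 begins on a Sunday, so the first Thursday is November 5 (4 days later).
November 2009 has 30 days. Adding weeks: 5, 12, 19, 26 — the last one ≤ 30 is the 26th.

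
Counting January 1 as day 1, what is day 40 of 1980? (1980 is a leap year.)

9 February 1980

January has 31 days (40 − 31 = 9 remain).
9 into February → February 9.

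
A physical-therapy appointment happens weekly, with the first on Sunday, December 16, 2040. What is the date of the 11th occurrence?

February 24, 2041

The 11th occurrence is 10 intervals after the first: 10 × 7 = 70 days after December 16, 2040.
December has 31 days — 15 days to the end of December leaves 55.
January has 31 days (24 left).
24 days into February → February 24, 2041.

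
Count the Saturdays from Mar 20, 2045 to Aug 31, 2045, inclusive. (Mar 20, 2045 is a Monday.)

23

Mar 20, 2045 is a Monday; the first Saturday on or after it is Mar 25, 2045 (5 days later).
From Mar 25, 2045 to Aug 31, 2045: 6 + 30 + 31 + 30 + 31 + 31 = 159 days (rest of Mar, Apr, May, Jun, Jul, Aug).
159 ÷ 7 = 22 full weeks with remainder 5, so 22 more Saturdays after the first → 23.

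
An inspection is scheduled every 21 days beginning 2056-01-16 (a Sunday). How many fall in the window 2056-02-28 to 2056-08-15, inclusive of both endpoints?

8

Occurrences land 21·i days after 2056-01-16 for i = 0, 1, 2, …
2056-02-28 is 43 days after the start; 43 ÷ 21 = 2 remainder 1; since the remainder is 1, round up to i = 3. First occurrence in the window: #4 on 2056-03-19 (3×21 = 63 days in).
2056-08-15 is 212 days after the start; 212 ÷ 21 = 10 remainder 2. Last occurrence in the window: #11 on 2056-08-13.
Occurrences #4 through #11: 8 in total.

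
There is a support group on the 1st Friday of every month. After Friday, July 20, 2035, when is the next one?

August 3, 2035

July 2035 starts on a Sunday, so its 1st Friday is July 6, 2035 (5 days in).
That is not after July 20, 2035, so look at August 2035.
August 2035 starts on a Wednesday, so its 1st Friday is August 3, 2035 (2 days in).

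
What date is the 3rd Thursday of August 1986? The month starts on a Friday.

August 1986 begins on a Friday, so the first Thursday is August 7 (6 days later).
The 3rd Thursday is 2 weeks later: 7 + 14 = 21.

1986-08-21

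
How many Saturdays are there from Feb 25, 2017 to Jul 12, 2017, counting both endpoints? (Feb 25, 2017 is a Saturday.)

20

Feb 25, 2017 is a Saturday; the first Saturday on or after it is Feb 25, 2017.
From Feb 25, 2017 to Jul 12, 2017: 3 + 31 + 30 + 31 + 30 + 12 = 137 days (rest of Feb, Mar, Apr, May, Jun, Jul).
137 ÷ 7 = 19 full weeks with remainder 4, so 19 more Saturdays after the first → 20.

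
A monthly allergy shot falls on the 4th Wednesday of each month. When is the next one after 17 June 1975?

25 June 1975

June 1975 starts on a Sunday; its first Wednesday is the 4th, so the 4th Wednesday is the 25th — 25 June 1975.
25 June 1975 is after 17 June 1975, so that is the next one.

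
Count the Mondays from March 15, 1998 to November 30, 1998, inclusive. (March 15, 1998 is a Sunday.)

38

March 15, 1998 is a Sunday; the first Monday on or after it is March 16, 1998 (1 day later).
From March 16, 1998 to November 30, 1998: 15 + 30 + 31 + 30 + 31 + 31 + 30 + 31 + 30 = 259 days (rest of March, April, May, June, July, August, September, October, November).
259 ÷ 7 = 37 full weeks with remainder 0, so 37 more Mondays after the first → 38.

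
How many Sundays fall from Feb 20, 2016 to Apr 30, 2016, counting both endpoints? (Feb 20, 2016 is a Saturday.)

Feb 20, 2016 is a Saturday; the first Sunday on or after it is Feb 21, 2016 (1 day later).
From Feb 21, 2016 to Apr 30, 2016: 8 + 31 + 30 = 69 days (rest of Feb, Mar, Apr).
69 ÷ 7 = 9 full weeks with remainder 6, so 9 more Sundays after the first → 10.

10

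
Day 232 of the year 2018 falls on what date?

January has 31 days (232 − 31 = 201 remain).
February has 28 days (201 − 28 = 173 remain).
March has 31 days (173 − 31 = 142 remain).
April has 30 days (142 − 30 = 112 remain).
May has 31 days (112 − 31 = 81 remain).
June has 30 days (81 − 30 = 51 remain).
July has 31 days (51 − 31 = 20 remain).
20 into August → August 20.

2018-08-20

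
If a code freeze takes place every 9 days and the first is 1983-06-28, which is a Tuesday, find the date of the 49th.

The 49th occurrence is 48 intervals after the first: 48 × 9 = 432 days after 1983-06-28.
June has 30 days — 2 days to the end of June leaves 430.
From end of June to end of 1983 is 184 days (246 left).
January has 31 days (215 left).
February has 29 days (186 left).
March has 31 days (155 left).
April has 30 days (125 left).
May has 31 days (94 left).
June has 30 days (64 left).
July has 31 days (33 left).
August has 31 days (2 left).
2 days into September → 1984-09-02.

1984-09-02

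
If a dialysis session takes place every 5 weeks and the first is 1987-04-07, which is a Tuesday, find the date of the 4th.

1987-07-21

The 4th occurrence is 3 intervals after the first: 3 × 35 = 105 days after 1987-04-07.
April has 30 days — 23 days to the end of April leaves 82.
May has 31 days (51 left).
June has 30 days (21 left).
21 days into July → 1987-07-21.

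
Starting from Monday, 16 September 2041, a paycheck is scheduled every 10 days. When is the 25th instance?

14 May 2042

The 25th occurrence is 24 intervals after the first: 24 × 10 = 240 days after 16 September 2041.
September has 30 days — 14 days to the end of September leaves 226.
October has 31 days (195 left).
November has 30 days (165 left).
December has 31 days (134 left).
January has 31 days (103 left).
February has 28 days (75 left).
March has 31 days (44 left).
April has 30 days (14 left).
14 days into May → 14 May 2042.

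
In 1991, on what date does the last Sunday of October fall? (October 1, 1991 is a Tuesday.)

October 1991 begins on a Tuesday, so the first Sunday is October 6 (5 days later).
October 1991 has 31 days. Adding weeks: 6, 13, 20, 27 — the last one ≤ 31 is the 27th.

1991-10-27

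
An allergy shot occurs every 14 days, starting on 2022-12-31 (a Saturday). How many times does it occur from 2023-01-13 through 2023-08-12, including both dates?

Occurrences land 14·i days after 2022-12-31 for i = 0, 1, 2, …
2023-01-13 is 13 days after the start; 13 ÷ 14 = 0 remainder 13; since the remainder is 13, round up to i = 1. First occurrence in the window: #2 on 2023-01-14 (1×14 = 14 days in).
2023-08-12 is 224 days after the start; 224 ÷ 14 = 16 remainder 0. Last occurrence in the window: #17 on 2023-08-12.
Occurrences #2 through #17: 16 in total.

16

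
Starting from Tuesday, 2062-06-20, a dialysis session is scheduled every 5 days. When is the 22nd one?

2062-10-03

The 22nd occurrence is 21 intervals after the first: 21 × 5 = 105 days after 2062-06-20.
June has 30 days — 10 days to the end of June leaves 95.
July has 31 days (64 left).
August has 31 days (33 left).
September has 30 days (3 left).
3 days into October → 2062-10-03.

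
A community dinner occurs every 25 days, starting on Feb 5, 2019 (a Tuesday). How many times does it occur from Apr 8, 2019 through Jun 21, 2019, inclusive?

3

Occurrences land 25·i days after Feb 5, 2019 for i = 0, 1, 2, …
Apr 8, 2019 is 62 days after the start; 62 ÷ 25 = 2 remainder 12; since the remainder is 12, round up to i = 3. First occurrence in the window: #4 on Apr 21, 2019 (3×25 = 75 days in).
Jun 21, 2019 is 136 days after the start; 136 ÷ 25 = 5 remainder 11. Last occurrence in the window: #6 on Jun 10, 2019.
Occurrences #4 through #6: 3 in total.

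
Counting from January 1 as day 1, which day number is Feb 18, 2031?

Days in months before Feb: 31 = 31.
Plus 18 days into Feb → day 49.

49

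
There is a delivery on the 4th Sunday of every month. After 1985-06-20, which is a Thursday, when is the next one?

June 1985 starts on a Saturday; its first Sunday is the 2nd, so the 4th Sunday is the 23rd — 1985-06-23.
1985-06-23 is after 1985-06-20, so that is the next one.

1985-06-23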